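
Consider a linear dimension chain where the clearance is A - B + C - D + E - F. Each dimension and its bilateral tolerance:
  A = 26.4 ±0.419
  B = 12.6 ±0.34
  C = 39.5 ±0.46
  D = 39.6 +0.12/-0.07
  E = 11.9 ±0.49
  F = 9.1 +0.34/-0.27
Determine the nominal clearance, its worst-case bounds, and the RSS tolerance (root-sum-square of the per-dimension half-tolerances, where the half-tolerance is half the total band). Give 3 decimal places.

Stack each dimension's contribution:
  +A: nom +26.400 → Σnom=26.400; wc +0.419/-0.419 → slack +0.419/-0.419; half-tol=0.419, Σhalf²=0.175561
  -B: nom -12.600 → Σnom=13.800; wc +0.340/-0.340 → slack +0.759/-0.759; half-tol=0.340, Σhalf²=0.291161
  +C: nom +39.500 → Σnom=53.300; wc +0.460/-0.460 → slack +1.219/-1.219; half-tol=0.460, Σhalf²=0.502761
  -D: nom -39.600 → Σnom=13.700; wc +0.070/-0.120 → slack +1.289/-1.339; half-tol=0.095, Σhalf²=0.511786
  +E: nom +11.900 → Σnom=25.600; wc +0.490/-0.490 → slack +1.779/-1.829; half-tol=0.490, Σhalf²=0.751886
  -F: nom -9.100 → Σnom=16.500; wc +0.270/-0.340 → slack +2.049/-2.169; half-tol=0.305, Σhalf²=0.844911
Nominal = 16.500. Worst-case = [16.500 - 2.169, 16.500 + 2.049] = [14.331, 18.549]. RSS = √0.844911 = 0.919.

nominal=16.500 wc=[14.331,18.549] rss=0.919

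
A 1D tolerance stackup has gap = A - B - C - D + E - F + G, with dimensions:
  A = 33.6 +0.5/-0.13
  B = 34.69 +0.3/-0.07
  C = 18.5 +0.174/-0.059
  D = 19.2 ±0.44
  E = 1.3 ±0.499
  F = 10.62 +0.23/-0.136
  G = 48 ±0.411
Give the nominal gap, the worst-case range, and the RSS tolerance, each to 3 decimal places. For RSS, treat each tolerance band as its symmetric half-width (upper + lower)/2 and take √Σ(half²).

Stack each dimension's contribution:
  +A: nom +33.600 → Σnom=33.600; wc +0.500/-0.130 → slack +0.500/-0.130; half-tol=0.315, Σhalf²=0.099225
  -B: nom -34.690 → Σnom=-1.090; wc +0.070/-0.300 → slack +0.570/-0.430; half-tol=0.185, Σhalf²=0.133450
  -C: nom -18.500 → Σnom=-19.590; wc +0.059/-0.174 → slack +0.629/-0.604; half-tol=0.116, Σhalf²=0.147022
  -D: nom -19.200 → Σnom=-38.790; wc +0.440/-0.440 → slack +1.069/-1.044; half-tol=0.440, Σhalf²=0.340622
  +E: nom +1.300 → Σnom=-37.490; wc +0.499/-0.499 → slack +1.568/-1.543; half-tol=0.499, Σhalf²=0.589623
  -F: nom -10.620 → Σnom=-48.110; wc +0.136/-0.230 → slack +1.704/-1.773; half-tol=0.183, Σhalf²=0.623112
  +G: nom +48.000 → Σnom=-0.110; wc +0.411/-0.411 → slack +2.115/-2.184; half-tol=0.411, Σhalf²=0.792033
Nominal = -0.110. Worst-case = [-0.110 - 2.184, -0.110 + 2.115] = [-2.294, 2.005]. RSS = √0.792033 = 0.890.

nominal=-0.110 wc=[-2.294,2.005] rss=0.890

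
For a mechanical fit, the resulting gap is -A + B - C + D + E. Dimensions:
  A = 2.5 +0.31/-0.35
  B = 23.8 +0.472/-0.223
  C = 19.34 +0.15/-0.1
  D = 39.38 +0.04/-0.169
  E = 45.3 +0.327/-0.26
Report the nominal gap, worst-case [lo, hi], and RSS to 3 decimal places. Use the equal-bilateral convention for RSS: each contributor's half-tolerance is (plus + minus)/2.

nominal=86.640 wc=[85.528,87.929] rss=0.585

Stack each dimension's contribution:
  -A: nom -2.500 → Σnom=-2.500; wc +0.350/-0.310 → slack +0.350/-0.310; half-tol=0.330, Σhalf²=0.108900
  +B: nom +23.800 → Σnom=21.300; wc +0.472/-0.223 → slack +0.822/-0.533; half-tol=0.347, Σhalf²=0.229656
  -C: nom -19.340 → Σnom=1.960; wc +0.100/-0.150 → slack +0.922/-0.683; half-tol=0.125, Σhalf²=0.245281
  +D: nom +39.380 → Σnom=41.340; wc +0.040/-0.169 → slack +0.962/-0.852; half-tol=0.105, Σhalf²=0.256201
  +E: nom +45.300 → Σnom=86.640; wc +0.327/-0.260 → slack +1.289/-1.112; half-tol=0.293, Σhalf²=0.342344
Nominal = 86.640. Worst-case = [86.640 - 1.112, 86.640 + 1.289] = [85.528, 87.929]. RSS = √0.342344 = 0.585.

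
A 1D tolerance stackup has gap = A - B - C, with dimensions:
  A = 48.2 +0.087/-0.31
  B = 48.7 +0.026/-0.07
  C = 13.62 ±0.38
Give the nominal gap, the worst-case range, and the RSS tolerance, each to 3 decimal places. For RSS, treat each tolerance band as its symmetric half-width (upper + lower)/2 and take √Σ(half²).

Stack each dimension's contribution:
  +A: nom +48.200 → Σnom=48.200; wc +0.087/-0.310 → slack +0.087/-0.310; half-tol=0.199, Σhalf²=0.039402
  -B: nom -48.700 → Σnom=-0.500; wc +0.070/-0.026 → slack +0.157/-0.336; half-tol=0.048, Σhalf²=0.041706
  -C: nom -13.620 → Σnom=-14.120; wc +0.380/-0.380 → slack +0.537/-0.716; half-tol=0.380, Σhalf²=0.186106
Nominal = -14.120. Worst-case = [-14.120 - 0.716, -14.120 + 0.537] = [-14.836, -13.583]. RSS = √0.186106 = 0.431.

nominal=-14.120 wc=[-14.836,-13.583] rss=0.431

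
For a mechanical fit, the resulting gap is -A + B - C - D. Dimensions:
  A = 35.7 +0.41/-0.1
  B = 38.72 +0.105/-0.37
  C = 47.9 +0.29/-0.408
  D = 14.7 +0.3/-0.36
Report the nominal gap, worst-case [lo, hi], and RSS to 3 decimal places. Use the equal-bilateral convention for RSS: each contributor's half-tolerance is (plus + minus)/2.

nominal=-59.580 wc=[-60.950,-58.607] rss=0.593

Stack each dimension's contribution:
  -A: nom -35.700 → Σnom=-35.700; wc +0.100/-0.410 → slack +0.100/-0.410; half-tol=0.255, Σhalf²=0.065025
  +B: nom +38.720 → Σnom=3.020; wc +0.105/-0.370 → slack +0.205/-0.780; half-tol=0.237, Σhalf²=0.121431
  -C: nom -47.900 → Σnom=-44.880; wc +0.408/-0.290 → slack +0.613/-1.070; half-tol=0.349, Σhalf²=0.243232
  -D: nom -14.700 → Σnom=-59.580; wc +0.360/-0.300 → slack +0.973/-1.370; half-tol=0.330, Σhalf²=0.352132
Nominal = -59.580. Worst-case = [-59.580 - 1.370, -59.580 + 0.973] = [-60.950, -58.607]. RSS = √0.352132 = 0.593.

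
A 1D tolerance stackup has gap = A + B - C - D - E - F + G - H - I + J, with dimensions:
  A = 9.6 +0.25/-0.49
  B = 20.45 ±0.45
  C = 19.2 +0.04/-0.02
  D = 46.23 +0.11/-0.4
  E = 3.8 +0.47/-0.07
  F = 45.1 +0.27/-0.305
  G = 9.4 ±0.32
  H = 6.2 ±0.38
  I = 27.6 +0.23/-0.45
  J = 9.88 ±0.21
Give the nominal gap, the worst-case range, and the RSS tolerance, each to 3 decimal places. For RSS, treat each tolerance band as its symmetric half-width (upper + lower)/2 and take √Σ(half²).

nominal=-98.800 wc=[-101.770,-95.945] rss=0.984

Stack each dimension's contribution:
  +A: nom +9.600 → Σnom=9.600; wc +0.250/-0.490 → slack +0.250/-0.490; half-tol=0.370, Σhalf²=0.136900
  +B: nom +20.450 → Σnom=30.050; wc +0.450/-0.450 → slack +0.700/-0.940; half-tol=0.450, Σhalf²=0.339400
  -C: nom -19.200 → Σnom=10.850; wc +0.020/-0.040 → slack +0.720/-0.980; half-tol=0.030, Σhalf²=0.340300
  -D: nom -46.230 → Σnom=-35.380; wc +0.400/-0.110 → slack +1.120/-1.090; half-tol=0.255, Σhalf²=0.405325
  -E: nom -3.800 → Σnom=-39.180; wc +0.070/-0.470 → slack +1.190/-1.560; half-tol=0.270, Σhalf²=0.478225
  -F: nom -45.100 → Σnom=-84.280; wc +0.305/-0.270 → slack +1.495/-1.830; half-tol=0.287, Σhalf²=0.560881
  +G: nom +9.400 → Σnom=-74.880; wc +0.320/-0.320 → slack +1.815/-2.150; half-tol=0.320, Σhalf²=0.663281
  -H: nom -6.200 → Σnom=-81.080; wc +0.380/-0.380 → slack +2.195/-2.530; half-tol=0.380, Σhalf²=0.807681
  -I: nom -27.600 → Σnom=-108.680; wc +0.450/-0.230 → slack +2.645/-2.760; half-tol=0.340, Σhalf²=0.923281
  +J: nom +9.880 → Σnom=-98.800; wc +0.210/-0.210 → slack +2.855/-2.970; half-tol=0.210, Σhalf²=0.967381
Nominal = -98.800. Worst-case = [-98.800 - 2.970, -98.800 + 2.855] = [-101.770, -95.945]. RSS = √0.967381 = 0.984.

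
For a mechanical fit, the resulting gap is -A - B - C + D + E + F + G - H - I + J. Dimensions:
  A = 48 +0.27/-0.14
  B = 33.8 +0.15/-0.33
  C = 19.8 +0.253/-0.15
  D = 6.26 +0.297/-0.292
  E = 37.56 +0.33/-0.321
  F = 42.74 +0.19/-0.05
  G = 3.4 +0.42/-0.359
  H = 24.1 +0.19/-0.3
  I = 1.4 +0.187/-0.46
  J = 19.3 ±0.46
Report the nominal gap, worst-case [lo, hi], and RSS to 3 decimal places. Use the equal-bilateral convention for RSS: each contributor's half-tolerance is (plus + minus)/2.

Stack each dimension's contribution:
  -A: nom -48.000 → Σnom=-48.000; wc +0.140/-0.270 → slack +0.140/-0.270; half-tol=0.205, Σhalf²=0.042025
  -B: nom -33.800 → Σnom=-81.800; wc +0.330/-0.150 → slack +0.470/-0.420; half-tol=0.240, Σhalf²=0.099625
  -C: nom -19.800 → Σnom=-101.600; wc +0.150/-0.253 → slack +0.620/-0.673; half-tol=0.202, Σhalf²=0.140227
  +D: nom +6.260 → Σnom=-95.340; wc +0.297/-0.292 → slack +0.917/-0.965; half-tol=0.294, Σhalf²=0.226958
  +E: nom +37.560 → Σnom=-57.780; wc +0.330/-0.321 → slack +1.247/-1.286; half-tol=0.326, Σhalf²=0.332908
  +F: nom +42.740 → Σnom=-15.040; wc +0.190/-0.050 → slack +1.437/-1.336; half-tol=0.120, Σhalf²=0.347308
  +G: nom +3.400 → Σnom=-11.640; wc +0.420/-0.359 → slack +1.857/-1.695; half-tol=0.389, Σhalf²=0.499018
  -H: nom -24.100 → Σnom=-35.740; wc +0.300/-0.190 → slack +2.157/-1.885; half-tol=0.245, Σhalf²=0.559043
  -I: nom -1.400 → Σnom=-37.140; wc +0.460/-0.187 → slack +2.617/-2.072; half-tol=0.324, Σhalf²=0.663695
  +J: nom +19.300 → Σnom=-17.840; wc +0.460/-0.460 → slack +3.077/-2.532; half-tol=0.460, Σhalf²=0.875295
Nominal = -17.840. Worst-case = [-17.840 - 2.532, -17.840 + 3.077] = [-20.372, -14.763]. RSS = √0.875295 = 0.936.

nominal=-17.840 wc=[-20.372,-14.763] rss=0.936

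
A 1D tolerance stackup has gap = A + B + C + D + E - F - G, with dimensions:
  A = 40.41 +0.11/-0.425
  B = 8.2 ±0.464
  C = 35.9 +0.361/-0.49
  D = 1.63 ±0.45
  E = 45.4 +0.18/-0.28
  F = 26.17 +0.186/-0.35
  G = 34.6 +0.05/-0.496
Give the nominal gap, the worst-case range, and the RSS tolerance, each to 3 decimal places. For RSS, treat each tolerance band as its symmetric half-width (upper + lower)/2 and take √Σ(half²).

nominal=70.770 wc=[68.425,73.181] rss=0.933

Stack each dimension's contribution:
  +A: nom +40.410 → Σnom=40.410; wc +0.110/-0.425 → slack +0.110/-0.425; half-tol=0.268, Σhalf²=0.071556
  +B: nom +8.200 → Σnom=48.610; wc +0.464/-0.464 → slack +0.574/-0.889; half-tol=0.464, Σhalf²=0.286852
  +C: nom +35.900 → Σnom=84.510; wc +0.361/-0.490 → slack +0.935/-1.379; half-tol=0.425, Σhalf²=0.467902
  +D: nom +1.630 → Σnom=86.140; wc +0.450/-0.450 → slack +1.385/-1.829; half-tol=0.450, Σhalf²=0.670403
  +E: nom +45.400 → Σnom=131.540; wc +0.180/-0.280 → slack +1.565/-2.109; half-tol=0.230, Σhalf²=0.723302
  -F: nom -26.170 → Σnom=105.370; wc +0.350/-0.186 → slack +1.915/-2.295; half-tol=0.268, Σhalf²=0.795126
  -G: nom -34.600 → Σnom=70.770; wc +0.496/-0.050 → slack +2.411/-2.345; half-tol=0.273, Σhalf²=0.869655
Nominal = 70.770. Worst-case = [70.770 - 2.345, 70.770 + 2.411] = [68.425, 73.181]. RSS = √0.869655 = 0.933.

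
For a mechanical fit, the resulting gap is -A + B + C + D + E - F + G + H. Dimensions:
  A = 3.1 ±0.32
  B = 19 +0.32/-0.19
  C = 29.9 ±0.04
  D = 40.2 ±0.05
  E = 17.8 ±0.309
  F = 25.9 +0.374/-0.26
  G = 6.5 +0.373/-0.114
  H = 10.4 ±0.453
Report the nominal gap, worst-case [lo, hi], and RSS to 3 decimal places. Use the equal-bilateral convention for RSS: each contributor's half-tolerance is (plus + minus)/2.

nominal=94.800 wc=[92.950,96.925] rss=0.795

Stack each dimension's contribution:
  -A: nom -3.100 → Σnom=-3.100; wc +0.320/-0.320 → slack +0.320/-0.320; half-tol=0.320, Σhalf²=0.102400
  +B: nom +19.000 → Σnom=15.900; wc +0.320/-0.190 → slack +0.640/-0.510; half-tol=0.255, Σhalf²=0.167425
  +C: nom +29.900 → Σnom=45.800; wc +0.040/-0.040 → slack +0.680/-0.550; half-tol=0.040, Σhalf²=0.169025
  +D: nom +40.200 → Σnom=86.000; wc +0.050/-0.050 → slack +0.730/-0.600; half-tol=0.050, Σhalf²=0.171525
  +E: nom +17.800 → Σnom=103.800; wc +0.309/-0.309 → slack +1.039/-0.909; half-tol=0.309, Σhalf²=0.267006
  -F: nom -25.900 → Σnom=77.900; wc +0.260/-0.374 → slack +1.299/-1.283; half-tol=0.317, Σhalf²=0.367495
  +G: nom +6.500 → Σnom=84.400; wc +0.373/-0.114 → slack +1.672/-1.397; half-tol=0.243, Σhalf²=0.426787
  +H: nom +10.400 → Σnom=94.800; wc +0.453/-0.453 → slack +2.125/-1.850; half-tol=0.453, Σhalf²=0.631996
Nominal = 94.800. Worst-case = [94.800 - 1.850, 94.800 + 2.125] = [92.950, 96.925]. RSS = √0.631996 = 0.795.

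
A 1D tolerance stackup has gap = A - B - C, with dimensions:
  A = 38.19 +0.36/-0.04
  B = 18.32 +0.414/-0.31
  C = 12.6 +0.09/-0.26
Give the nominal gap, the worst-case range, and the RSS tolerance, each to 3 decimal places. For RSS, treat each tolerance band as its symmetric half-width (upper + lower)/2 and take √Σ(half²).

nominal=7.270 wc=[6.726,8.200] rss=0.449

Stack each dimension's contribution:
  +A: nom +38.190 → Σnom=38.190; wc +0.360/-0.040 → slack +0.360/-0.040; half-tol=0.200, Σhalf²=0.040000
  -B: nom -18.320 → Σnom=19.870; wc +0.310/-0.414 → slack +0.670/-0.454; half-tol=0.362, Σhalf²=0.171044
  -C: nom -12.600 → Σnom=7.270; wc +0.260/-0.090 → slack +0.930/-0.544; half-tol=0.175, Σhalf²=0.201669
Nominal = 7.270. Worst-case = [7.270 - 0.544, 7.270 + 0.930] = [6.726, 8.200]. RSS = √0.201669 = 0.449.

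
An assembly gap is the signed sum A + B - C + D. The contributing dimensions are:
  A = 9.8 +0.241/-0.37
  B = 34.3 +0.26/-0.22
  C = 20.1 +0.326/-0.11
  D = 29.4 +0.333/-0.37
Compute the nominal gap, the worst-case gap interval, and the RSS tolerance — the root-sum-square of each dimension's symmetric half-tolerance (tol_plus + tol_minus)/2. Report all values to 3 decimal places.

nominal=53.400 wc=[52.114,54.344] rss=0.567

Stack each dimension's contribution:
  +A: nom +9.800 → Σnom=9.800; wc +0.241/-0.370 → slack +0.241/-0.370; half-tol=0.305, Σhalf²=0.093330
  +B: nom +34.300 → Σnom=44.100; wc +0.260/-0.220 → slack +0.501/-0.590; half-tol=0.240, Σhalf²=0.150930
  -C: nom -20.100 → Σnom=24.000; wc +0.110/-0.326 → slack +0.611/-0.916; half-tol=0.218, Σhalf²=0.198454
  +D: nom +29.400 → Σnom=53.400; wc +0.333/-0.370 → slack +0.944/-1.286; half-tol=0.352, Σhalf²=0.322007
Nominal = 53.400. Worst-case = [53.400 - 1.286, 53.400 + 0.944] = [52.114, 54.344]. RSS = √0.322007 = 0.567.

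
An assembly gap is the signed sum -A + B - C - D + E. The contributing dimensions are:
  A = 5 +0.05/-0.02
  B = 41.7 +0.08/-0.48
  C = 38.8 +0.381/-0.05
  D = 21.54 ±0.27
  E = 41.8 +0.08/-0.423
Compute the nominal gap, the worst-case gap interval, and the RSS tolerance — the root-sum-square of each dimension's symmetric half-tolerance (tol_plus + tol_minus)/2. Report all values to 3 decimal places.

nominal=18.160 wc=[16.556,18.660] rss=0.512

Stack each dimension's contribution:
  -A: nom -5.000 → Σnom=-5.000; wc +0.020/-0.050 → slack +0.020/-0.050; half-tol=0.035, Σhalf²=0.001225
  +B: nom +41.700 → Σnom=36.700; wc +0.080/-0.480 → slack +0.100/-0.530; half-tol=0.280, Σhalf²=0.079625
  -C: nom -38.800 → Σnom=-2.100; wc +0.050/-0.381 → slack +0.150/-0.911; half-tol=0.215, Σhalf²=0.126065
  -D: nom -21.540 → Σnom=-23.640; wc +0.270/-0.270 → slack +0.420/-1.181; half-tol=0.270, Σhalf²=0.198965
  +E: nom +41.800 → Σnom=18.160; wc +0.080/-0.423 → slack +0.500/-1.604; half-tol=0.252, Σhalf²=0.262217
Nominal = 18.160. Worst-case = [18.160 - 1.604, 18.160 + 0.500] = [16.556, 18.660]. RSS = √0.262217 = 0.512.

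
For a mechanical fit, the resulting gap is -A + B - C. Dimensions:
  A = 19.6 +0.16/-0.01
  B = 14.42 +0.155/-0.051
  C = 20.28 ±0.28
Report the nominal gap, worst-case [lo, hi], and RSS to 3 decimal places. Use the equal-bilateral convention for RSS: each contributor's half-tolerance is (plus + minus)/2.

Stack each dimension's contribution:
  -A: nom -19.600 → Σnom=-19.600; wc +0.010/-0.160 → slack +0.010/-0.160; half-tol=0.085, Σhalf²=0.007225
  +B: nom +14.420 → Σnom=-5.180; wc +0.155/-0.051 → slack +0.165/-0.211; half-tol=0.103, Σhalf²=0.017834
  -C: nom -20.280 → Σnom=-25.460; wc +0.280/-0.280 → slack +0.445/-0.491; half-tol=0.280, Σhalf²=0.096234
Nominal = -25.460. Worst-case = [-25.460 - 0.491, -25.460 + 0.445] = [-25.951, -25.015]. RSS = √0.096234 = 0.310.

nominal=-25.460 wc=[-25.951,-25.015] rss=0.310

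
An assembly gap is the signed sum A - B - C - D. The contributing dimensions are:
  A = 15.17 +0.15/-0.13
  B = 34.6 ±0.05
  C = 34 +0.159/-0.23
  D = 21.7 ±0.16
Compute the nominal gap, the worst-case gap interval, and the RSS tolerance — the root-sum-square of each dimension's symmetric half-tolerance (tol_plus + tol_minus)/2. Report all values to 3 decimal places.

Stack each dimension's contribution:
  +A: nom +15.170 → Σnom=15.170; wc +0.150/-0.130 → slack +0.150/-0.130; half-tol=0.140, Σhalf²=0.019600
  -B: nom -34.600 → Σnom=-19.430; wc +0.050/-0.050 → slack +0.200/-0.180; half-tol=0.050, Σhalf²=0.022100
  -C: nom -34.000 → Σnom=-53.430; wc +0.230/-0.159 → slack +0.430/-0.339; half-tol=0.195, Σhalf²=0.059930
  -D: nom -21.700 → Σnom=-75.130; wc +0.160/-0.160 → slack +0.590/-0.499; half-tol=0.160, Σhalf²=0.085530
Nominal = -75.130. Worst-case = [-75.130 - 0.499, -75.130 + 0.590] = [-75.629, -74.540]. RSS = √0.085530 = 0.292.

nominal=-75.130 wc=[-75.629,-74.540] rss=0.292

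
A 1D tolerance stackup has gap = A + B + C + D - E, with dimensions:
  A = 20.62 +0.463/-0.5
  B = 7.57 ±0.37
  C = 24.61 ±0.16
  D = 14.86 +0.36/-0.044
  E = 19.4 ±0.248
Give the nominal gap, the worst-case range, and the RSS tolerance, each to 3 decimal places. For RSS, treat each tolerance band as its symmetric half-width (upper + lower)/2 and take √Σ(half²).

nominal=48.260 wc=[46.938,49.861] rss=0.705

Stack each dimension's contribution:
  +A: nom +20.620 → Σnom=20.620; wc +0.463/-0.500 → slack +0.463/-0.500; half-tol=0.482, Σhalf²=0.231842
  +B: nom +7.570 → Σnom=28.190; wc +0.370/-0.370 → slack +0.833/-0.870; half-tol=0.370, Σhalf²=0.368742
  +C: nom +24.610 → Σnom=52.800; wc +0.160/-0.160 → slack +0.993/-1.030; half-tol=0.160, Σhalf²=0.394342
  +D: nom +14.860 → Σnom=67.660; wc +0.360/-0.044 → slack +1.353/-1.074; half-tol=0.202, Σhalf²=0.435146
  -E: nom -19.400 → Σnom=48.260; wc +0.248/-0.248 → slack +1.601/-1.322; half-tol=0.248, Σhalf²=0.496650
Nominal = 48.260. Worst-case = [48.260 - 1.322, 48.260 + 1.601] = [46.938, 49.861]. RSS = √0.496650 = 0.705.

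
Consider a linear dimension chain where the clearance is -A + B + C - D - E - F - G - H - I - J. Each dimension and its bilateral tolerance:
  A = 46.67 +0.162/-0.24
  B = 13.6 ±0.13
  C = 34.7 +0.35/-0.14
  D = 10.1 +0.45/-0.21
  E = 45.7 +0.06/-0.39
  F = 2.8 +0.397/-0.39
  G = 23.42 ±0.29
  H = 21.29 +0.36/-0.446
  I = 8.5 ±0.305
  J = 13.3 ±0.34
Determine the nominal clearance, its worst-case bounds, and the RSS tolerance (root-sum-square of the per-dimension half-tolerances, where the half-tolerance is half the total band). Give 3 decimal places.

nominal=-123.480 wc=[-126.114,-120.389] rss=0.942

Stack each dimension's contribution:
  -A: nom -46.670 → Σnom=-46.670; wc +0.240/-0.162 → slack +0.240/-0.162; half-tol=0.201, Σhalf²=0.040401
  +B: nom +13.600 → Σnom=-33.070; wc +0.130/-0.130 → slack +0.370/-0.292; half-tol=0.130, Σhalf²=0.057301
  +C: nom +34.700 → Σnom=1.630; wc +0.350/-0.140 → slack +0.720/-0.432; half-tol=0.245, Σhalf²=0.117326
  -D: nom -10.100 → Σnom=-8.470; wc +0.210/-0.450 → slack +0.930/-0.882; half-tol=0.330, Σhalf²=0.226226
  -E: nom -45.700 → Σnom=-54.170; wc +0.390/-0.060 → slack +1.320/-0.942; half-tol=0.225, Σhalf²=0.276851
  -F: nom -2.800 → Σnom=-56.970; wc +0.390/-0.397 → slack +1.710/-1.339; half-tol=0.394, Σhalf²=0.431693
  -G: nom -23.420 → Σnom=-80.390; wc +0.290/-0.290 → slack +2.000/-1.629; half-tol=0.290, Σhalf²=0.515793
  -H: nom -21.290 → Σnom=-101.680; wc +0.446/-0.360 → slack +2.446/-1.989; half-tol=0.403, Σhalf²=0.678202
  -I: nom -8.500 → Σnom=-110.180; wc +0.305/-0.305 → slack +2.751/-2.294; half-tol=0.305, Σhalf²=0.771227
  -J: nom -13.300 → Σnom=-123.480; wc +0.340/-0.340 → slack +3.091/-2.634; half-tol=0.340, Σhalf²=0.886827
Nominal = -123.480. Worst-case = [-123.480 - 2.634, -123.480 + 3.091] = [-126.114, -120.389]. RSS = √0.886827 = 0.942.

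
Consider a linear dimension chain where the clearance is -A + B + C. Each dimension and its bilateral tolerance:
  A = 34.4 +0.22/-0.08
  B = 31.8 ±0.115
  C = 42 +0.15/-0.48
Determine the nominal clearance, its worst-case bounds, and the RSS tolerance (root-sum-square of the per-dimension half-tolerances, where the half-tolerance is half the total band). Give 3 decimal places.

nominal=39.400 wc=[38.585,39.745] rss=0.367

Stack each dimension's contribution:
  -A: nom -34.400 → Σnom=-34.400; wc +0.080/-0.220 → slack +0.080/-0.220; half-tol=0.150, Σhalf²=0.022500
  +B: nom +31.800 → Σnom=-2.600; wc +0.115/-0.115 → slack +0.195/-0.335; half-tol=0.115, Σhalf²=0.035725
  +C: nom +42.000 → Σnom=39.400; wc +0.150/-0.480 → slack +0.345/-0.815; half-tol=0.315, Σhalf²=0.134950
Nominal = 39.400. Worst-case = [39.400 - 0.815, 39.400 + 0.345] = [38.585, 39.745]. RSS = √0.134950 = 0.367.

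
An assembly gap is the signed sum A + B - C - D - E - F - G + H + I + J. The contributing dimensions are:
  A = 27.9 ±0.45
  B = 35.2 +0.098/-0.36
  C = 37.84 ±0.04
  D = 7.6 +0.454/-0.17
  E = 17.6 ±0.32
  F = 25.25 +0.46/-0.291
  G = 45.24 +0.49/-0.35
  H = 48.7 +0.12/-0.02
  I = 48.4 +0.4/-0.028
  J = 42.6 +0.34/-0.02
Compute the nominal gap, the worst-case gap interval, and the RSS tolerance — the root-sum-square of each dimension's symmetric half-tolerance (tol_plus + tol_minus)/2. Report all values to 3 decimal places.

nominal=69.270 wc=[66.628,71.849] rss=0.926

Stack each dimension's contribution:
  +A: nom +27.900 → Σnom=27.900; wc +0.450/-0.450 → slack +0.450/-0.450; half-tol=0.450, Σhalf²=0.202500
  +B: nom +35.200 → Σnom=63.100; wc +0.098/-0.360 → slack +0.548/-0.810; half-tol=0.229, Σhalf²=0.254941
  -C: nom -37.840 → Σnom=25.260; wc +0.040/-0.040 → slack +0.588/-0.850; half-tol=0.040, Σhalf²=0.256541
  -D: nom -7.600 → Σnom=17.660; wc +0.170/-0.454 → slack +0.758/-1.304; half-tol=0.312, Σhalf²=0.353885
  -E: nom -17.600 → Σnom=0.060; wc +0.320/-0.320 → slack +1.078/-1.624; half-tol=0.320, Σhalf²=0.456285
  -F: nom -25.250 → Σnom=-25.190; wc +0.291/-0.460 → slack +1.369/-2.084; half-tol=0.376, Σhalf²=0.597285
  -G: nom -45.240 → Σnom=-70.430; wc +0.350/-0.490 → slack +1.719/-2.574; half-tol=0.420, Σhalf²=0.773685
  +H: nom +48.700 → Σnom=-21.730; wc +0.120/-0.020 → slack +1.839/-2.594; half-tol=0.070, Σhalf²=0.778585
  +I: nom +48.400 → Σnom=26.670; wc +0.400/-0.028 → slack +2.239/-2.622; half-tol=0.214, Σhalf²=0.824381
  +J: nom +42.600 → Σnom=69.270; wc +0.340/-0.020 → slack +2.579/-2.642; half-tol=0.180, Σhalf²=0.856781
Nominal = 69.270. Worst-case = [69.270 - 2.642, 69.270 + 2.579] = [66.628, 71.849]. RSS = √0.856781 = 0.926.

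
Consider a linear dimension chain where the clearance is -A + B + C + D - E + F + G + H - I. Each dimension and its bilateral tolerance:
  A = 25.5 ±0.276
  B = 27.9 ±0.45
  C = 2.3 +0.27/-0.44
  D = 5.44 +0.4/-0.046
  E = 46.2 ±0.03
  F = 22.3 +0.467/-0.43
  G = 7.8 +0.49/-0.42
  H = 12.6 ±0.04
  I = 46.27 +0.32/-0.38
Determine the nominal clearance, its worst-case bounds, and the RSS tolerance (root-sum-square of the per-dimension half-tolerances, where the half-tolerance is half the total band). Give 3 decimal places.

Stack each dimension's contribution:
  -A: nom -25.500 → Σnom=-25.500; wc +0.276/-0.276 → slack +0.276/-0.276; half-tol=0.276, Σhalf²=0.076176
  +B: nom +27.900 → Σnom=2.400; wc +0.450/-0.450 → slack +0.726/-0.726; half-tol=0.450, Σhalf²=0.278676
  +C: nom +2.300 → Σnom=4.700; wc +0.270/-0.440 → slack +0.996/-1.166; half-tol=0.355, Σhalf²=0.404701
  +D: nom +5.440 → Σnom=10.140; wc +0.400/-0.046 → slack +1.396/-1.212; half-tol=0.223, Σhalf²=0.454430
  -E: nom -46.200 → Σnom=-36.060; wc +0.030/-0.030 → slack +1.426/-1.242; half-tol=0.030, Σhalf²=0.455330
  +F: nom +22.300 → Σnom=-13.760; wc +0.467/-0.430 → slack +1.893/-1.672; half-tol=0.449, Σhalf²=0.656482
  +G: nom +7.800 → Σnom=-5.960; wc +0.490/-0.420 → slack +2.383/-2.092; half-tol=0.455, Σhalf²=0.863507
  +H: nom +12.600 → Σnom=6.640; wc +0.040/-0.040 → slack +2.423/-2.132; half-tol=0.040, Σhalf²=0.865107
  -I: nom -46.270 → Σnom=-39.630; wc +0.380/-0.320 → slack +2.803/-2.452; half-tol=0.350, Σhalf²=0.987607
Nominal = -39.630. Worst-case = [-39.630 - 2.452, -39.630 + 2.803] = [-42.082, -36.827]. RSS = √0.987607 = 0.994.

nominal=-39.630 wc=[-42.082,-36.827] rss=0.994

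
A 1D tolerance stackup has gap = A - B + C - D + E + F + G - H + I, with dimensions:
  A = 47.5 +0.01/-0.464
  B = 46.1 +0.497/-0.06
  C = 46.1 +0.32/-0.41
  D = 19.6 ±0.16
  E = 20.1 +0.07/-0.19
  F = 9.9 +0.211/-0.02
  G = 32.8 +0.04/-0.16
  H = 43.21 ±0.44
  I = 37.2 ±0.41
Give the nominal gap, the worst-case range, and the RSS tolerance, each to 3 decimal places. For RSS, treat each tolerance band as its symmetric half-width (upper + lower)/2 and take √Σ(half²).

Stack each dimension's contribution:
  +A: nom +47.500 → Σnom=47.500; wc +0.010/-0.464 → slack +0.010/-0.464; half-tol=0.237, Σhalf²=0.056169
  -B: nom -46.100 → Σnom=1.400; wc +0.060/-0.497 → slack +0.070/-0.961; half-tol=0.278, Σhalf²=0.133731
  +C: nom +46.100 → Σnom=47.500; wc +0.320/-0.410 → slack +0.390/-1.371; half-tol=0.365, Σhalf²=0.266956
  -D: nom -19.600 → Σnom=27.900; wc +0.160/-0.160 → slack +0.550/-1.531; half-tol=0.160, Σhalf²=0.292556
  +E: nom +20.100 → Σnom=48.000; wc +0.070/-0.190 → slack +0.620/-1.721; half-tol=0.130, Σhalf²=0.309456
  +F: nom +9.900 → Σnom=57.900; wc +0.211/-0.020 → slack +0.831/-1.741; half-tol=0.115, Σhalf²=0.322797
  +G: nom +32.800 → Σnom=90.700; wc +0.040/-0.160 → slack +0.871/-1.901; half-tol=0.100, Σhalf²=0.332797
  -H: nom -43.210 → Σnom=47.490; wc +0.440/-0.440 → slack +1.311/-2.341; half-tol=0.440, Σhalf²=0.526397
  +I: nom +37.200 → Σnom=84.690; wc +0.410/-0.410 → slack +1.721/-2.751; half-tol=0.410, Σhalf²=0.694497
Nominal = 84.690. Worst-case = [84.690 - 2.751, 84.690 + 1.721] = [81.939, 86.411]. RSS = √0.694497 = 0.833.

nominal=84.690 wc=[81.939,86.411] rss=0.833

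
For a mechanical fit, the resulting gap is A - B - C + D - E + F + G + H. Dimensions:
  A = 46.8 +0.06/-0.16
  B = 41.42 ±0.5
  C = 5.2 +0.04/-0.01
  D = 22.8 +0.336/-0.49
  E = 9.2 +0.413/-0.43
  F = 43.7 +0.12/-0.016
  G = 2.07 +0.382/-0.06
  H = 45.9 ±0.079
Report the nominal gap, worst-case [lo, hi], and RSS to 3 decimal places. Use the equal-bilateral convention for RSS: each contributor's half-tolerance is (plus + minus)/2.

nominal=105.450 wc=[103.692,107.367] rss=0.819

Stack each dimension's contribution:
  +A: nom +46.800 → Σnom=46.800; wc +0.060/-0.160 → slack +0.060/-0.160; half-tol=0.110, Σhalf²=0.012100
  -B: nom -41.420 → Σnom=5.380; wc +0.500/-0.500 → slack +0.560/-0.660; half-tol=0.500, Σhalf²=0.262100
  -C: nom -5.200 → Σnom=0.180; wc +0.010/-0.040 → slack +0.570/-0.700; half-tol=0.025, Σhalf²=0.262725
  +D: nom +22.800 → Σnom=22.980; wc +0.336/-0.490 → slack +0.906/-1.190; half-tol=0.413, Σhalf²=0.433294
  -E: nom -9.200 → Σnom=13.780; wc +0.430/-0.413 → slack +1.336/-1.603; half-tol=0.421, Σhalf²=0.610956
  +F: nom +43.700 → Σnom=57.480; wc +0.120/-0.016 → slack +1.456/-1.619; half-tol=0.068, Σhalf²=0.615580
  +G: nom +2.070 → Σnom=59.550; wc +0.382/-0.060 → slack +1.838/-1.679; half-tol=0.221, Σhalf²=0.664421
  +H: nom +45.900 → Σnom=105.450; wc +0.079/-0.079 → slack +1.917/-1.758; half-tol=0.079, Σhalf²=0.670662
Nominal = 105.450. Worst-case = [105.450 - 1.758, 105.450 + 1.917] = [103.692, 107.367]. RSS = √0.670662 = 0.819.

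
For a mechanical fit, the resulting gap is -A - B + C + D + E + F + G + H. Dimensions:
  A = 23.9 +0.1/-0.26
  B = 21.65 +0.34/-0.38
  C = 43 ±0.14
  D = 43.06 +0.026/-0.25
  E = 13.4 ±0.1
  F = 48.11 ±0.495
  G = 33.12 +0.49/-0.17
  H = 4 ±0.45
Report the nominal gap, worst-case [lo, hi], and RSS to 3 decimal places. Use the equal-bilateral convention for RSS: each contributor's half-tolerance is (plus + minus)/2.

Stack each dimension's contribution:
  -A: nom -23.900 → Σnom=-23.900; wc +0.260/-0.100 → slack +0.260/-0.100; half-tol=0.180, Σhalf²=0.032400
  -B: nom -21.650 → Σnom=-45.550; wc +0.380/-0.340 → slack +0.640/-0.440; half-tol=0.360, Σhalf²=0.162000
  +C: nom +43.000 → Σnom=-2.550; wc +0.140/-0.140 → slack +0.780/-0.580; half-tol=0.140, Σhalf²=0.181600
  +D: nom +43.060 → Σnom=40.510; wc +0.026/-0.250 → slack +0.806/-0.830; half-tol=0.138, Σhalf²=0.200644
  +E: nom +13.400 → Σnom=53.910; wc +0.100/-0.100 → slack +0.906/-0.930; half-tol=0.100, Σhalf²=0.210644
  +F: nom +48.110 → Σnom=102.020; wc +0.495/-0.495 → slack +1.401/-1.425; half-tol=0.495, Σhalf²=0.455669
  +G: nom +33.120 → Σnom=135.140; wc +0.490/-0.170 → slack +1.891/-1.595; half-tol=0.330, Σhalf²=0.564569
  +H: nom +4.000 → Σnom=139.140; wc +0.450/-0.450 → slack +2.341/-2.045; half-tol=0.450, Σhalf²=0.767069
Nominal = 139.140. Worst-case = [139.140 - 2.045, 139.140 + 2.341] = [137.095, 141.481]. RSS = √0.767069 = 0.876.

nominal=139.140 wc=[137.095,141.481] rss=0.876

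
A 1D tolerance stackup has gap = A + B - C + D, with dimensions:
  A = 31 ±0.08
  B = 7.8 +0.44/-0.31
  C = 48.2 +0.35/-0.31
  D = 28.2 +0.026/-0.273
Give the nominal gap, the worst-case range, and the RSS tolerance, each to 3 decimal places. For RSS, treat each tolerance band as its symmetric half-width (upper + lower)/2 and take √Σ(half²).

Stack each dimension's contribution:
  +A: nom +31.000 → Σnom=31.000; wc +0.080/-0.080 → slack +0.080/-0.080; half-tol=0.080, Σhalf²=0.006400
  +B: nom +7.800 → Σnom=38.800; wc +0.440/-0.310 → slack +0.520/-0.390; half-tol=0.375, Σhalf²=0.147025
  -C: nom -48.200 → Σnom=-9.400; wc +0.310/-0.350 → slack +0.830/-0.740; half-tol=0.330, Σhalf²=0.255925
  +D: nom +28.200 → Σnom=18.800; wc +0.026/-0.273 → slack +0.856/-1.013; half-tol=0.150, Σhalf²=0.278275
Nominal = 18.800. Worst-case = [18.800 - 1.013, 18.800 + 0.856] = [17.787, 19.656]. RSS = √0.278275 = 0.528.

nominal=18.800 wc=[17.787,19.656] rss=0.528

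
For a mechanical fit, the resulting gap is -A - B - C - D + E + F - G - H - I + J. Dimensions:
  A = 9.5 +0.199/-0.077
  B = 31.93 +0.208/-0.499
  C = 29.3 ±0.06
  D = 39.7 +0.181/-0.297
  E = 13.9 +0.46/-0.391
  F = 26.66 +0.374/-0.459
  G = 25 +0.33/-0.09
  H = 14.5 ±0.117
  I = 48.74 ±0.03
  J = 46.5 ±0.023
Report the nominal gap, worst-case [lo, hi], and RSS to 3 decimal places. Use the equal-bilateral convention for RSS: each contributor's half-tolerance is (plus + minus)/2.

nominal=-111.610 wc=[-113.608,-109.583] rss=0.786

Stack each dimension's contribution:
  -A: nom -9.500 → Σnom=-9.500; wc +0.077/-0.199 → slack +0.077/-0.199; half-tol=0.138, Σhalf²=0.019044
  -B: nom -31.930 → Σnom=-41.430; wc +0.499/-0.208 → slack +0.576/-0.407; half-tol=0.353, Σhalf²=0.144006
  -C: nom -29.300 → Σnom=-70.730; wc +0.060/-0.060 → slack +0.636/-0.467; half-tol=0.060, Σhalf²=0.147606
  -D: nom -39.700 → Σnom=-110.430; wc +0.297/-0.181 → slack +0.933/-0.648; half-tol=0.239, Σhalf²=0.204727
  +E: nom +13.900 → Σnom=-96.530; wc +0.460/-0.391 → slack +1.393/-1.039; half-tol=0.425, Σhalf²=0.385777
  +F: nom +26.660 → Σnom=-69.870; wc +0.374/-0.459 → slack +1.767/-1.498; half-tol=0.416, Σhalf²=0.559250
  -G: nom -25.000 → Σnom=-94.870; wc +0.090/-0.330 → slack +1.857/-1.828; half-tol=0.210, Σhalf²=0.603350
  -H: nom -14.500 → Σnom=-109.370; wc +0.117/-0.117 → slack +1.974/-1.945; half-tol=0.117, Σhalf²=0.617039
  -I: nom -48.740 → Σnom=-158.110; wc +0.030/-0.030 → slack +2.004/-1.975; half-tol=0.030, Σhalf²=0.617939
  +J: nom +46.500 → Σnom=-111.610; wc +0.023/-0.023 → slack +2.027/-1.998; half-tol=0.023, Σhalf²=0.618468
Nominal = -111.610. Worst-case = [-111.610 - 1.998, -111.610 + 2.027] = [-113.608, -109.583]. RSS = √0.618468 = 0.786.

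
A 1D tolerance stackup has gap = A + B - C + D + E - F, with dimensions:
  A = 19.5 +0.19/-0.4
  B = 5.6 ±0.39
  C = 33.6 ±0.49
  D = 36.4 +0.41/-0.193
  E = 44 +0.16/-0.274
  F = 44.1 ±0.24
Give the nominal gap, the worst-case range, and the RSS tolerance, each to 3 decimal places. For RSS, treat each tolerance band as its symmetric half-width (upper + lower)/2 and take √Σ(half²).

Stack each dimension's contribution:
  +A: nom +19.500 → Σnom=19.500; wc +0.190/-0.400 → slack +0.190/-0.400; half-tol=0.295, Σhalf²=0.087025
  +B: nom +5.600 → Σnom=25.100; wc +0.390/-0.390 → slack +0.580/-0.790; half-tol=0.390, Σhalf²=0.239125
  -C: nom -33.600 → Σnom=-8.500; wc +0.490/-0.490 → slack +1.070/-1.280; half-tol=0.490, Σhalf²=0.479225
  +D: nom +36.400 → Σnom=27.900; wc +0.410/-0.193 → slack +1.480/-1.473; half-tol=0.301, Σhalf²=0.570127
  +E: nom +44.000 → Σnom=71.900; wc +0.160/-0.274 → slack +1.640/-1.747; half-tol=0.217, Σhalf²=0.617216
  -F: nom -44.100 → Σnom=27.800; wc +0.240/-0.240 → slack +1.880/-1.987; half-tol=0.240, Σhalf²=0.674816
Nominal = 27.800. Worst-case = [27.800 - 1.987, 27.800 + 1.880] = [25.813, 29.680]. RSS = √0.674816 = 0.821.

nominal=27.800 wc=[25.813,29.680] rss=0.821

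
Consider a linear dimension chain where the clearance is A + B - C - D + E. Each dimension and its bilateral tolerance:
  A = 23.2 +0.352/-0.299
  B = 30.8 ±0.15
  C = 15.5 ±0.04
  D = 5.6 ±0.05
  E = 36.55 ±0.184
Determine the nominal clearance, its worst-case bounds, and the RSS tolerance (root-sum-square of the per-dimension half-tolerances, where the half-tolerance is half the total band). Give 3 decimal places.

Stack each dimension's contribution:
  +A: nom +23.200 → Σnom=23.200; wc +0.352/-0.299 → slack +0.352/-0.299; half-tol=0.326, Σhalf²=0.105950
  +B: nom +30.800 → Σnom=54.000; wc +0.150/-0.150 → slack +0.502/-0.449; half-tol=0.150, Σhalf²=0.128450
  -C: nom -15.500 → Σnom=38.500; wc +0.040/-0.040 → slack +0.542/-0.489; half-tol=0.040, Σhalf²=0.130050
  -D: nom -5.600 → Σnom=32.900; wc +0.050/-0.050 → slack +0.592/-0.539; half-tol=0.050, Σhalf²=0.132550
  +E: nom +36.550 → Σnom=69.450; wc +0.184/-0.184 → slack +0.776/-0.723; half-tol=0.184, Σhalf²=0.166406
Nominal = 69.450. Worst-case = [69.450 - 0.723, 69.450 + 0.776] = [68.727, 70.226]. RSS = √0.166406 = 0.408.

nominal=69.450 wc=[68.727,70.226] rss=0.408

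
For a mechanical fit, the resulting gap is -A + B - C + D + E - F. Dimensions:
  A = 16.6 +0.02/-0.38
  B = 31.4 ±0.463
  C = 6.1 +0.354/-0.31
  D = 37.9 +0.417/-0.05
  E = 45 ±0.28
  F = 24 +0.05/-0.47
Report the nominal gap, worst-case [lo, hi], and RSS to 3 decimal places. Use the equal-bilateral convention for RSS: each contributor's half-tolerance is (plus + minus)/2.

nominal=67.600 wc=[66.383,69.920] rss=0.752

Stack each dimension's contribution:
  -A: nom -16.600 → Σnom=-16.600; wc +0.380/-0.020 → slack +0.380/-0.020; half-tol=0.200, Σhalf²=0.040000
  +B: nom +31.400 → Σnom=14.800; wc +0.463/-0.463 → slack +0.843/-0.483; half-tol=0.463, Σhalf²=0.254369
  -C: nom -6.100 → Σnom=8.700; wc +0.310/-0.354 → slack +1.153/-0.837; half-tol=0.332, Σhalf²=0.364593
  +D: nom +37.900 → Σnom=46.600; wc +0.417/-0.050 → slack +1.570/-0.887; half-tol=0.233, Σhalf²=0.419115
  +E: nom +45.000 → Σnom=91.600; wc +0.280/-0.280 → slack +1.850/-1.167; half-tol=0.280, Σhalf²=0.497515
  -F: nom -24.000 → Σnom=67.600; wc +0.470/-0.050 → slack +2.320/-1.217; half-tol=0.260, Σhalf²=0.565115
Nominal = 67.600. Worst-case = [67.600 - 1.217, 67.600 + 2.320] = [66.383, 69.920]. RSS = √0.565115 = 0.752.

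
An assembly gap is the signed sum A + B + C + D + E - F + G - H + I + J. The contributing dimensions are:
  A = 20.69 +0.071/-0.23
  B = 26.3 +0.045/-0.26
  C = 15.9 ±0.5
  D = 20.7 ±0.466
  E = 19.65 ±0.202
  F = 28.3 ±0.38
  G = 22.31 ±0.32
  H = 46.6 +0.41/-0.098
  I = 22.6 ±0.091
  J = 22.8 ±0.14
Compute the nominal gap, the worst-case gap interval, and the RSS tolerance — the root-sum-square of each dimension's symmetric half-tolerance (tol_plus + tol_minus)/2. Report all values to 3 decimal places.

nominal=96.050 wc=[93.051,98.363] rss=0.945

Stack each dimension's contribution:
  +A: nom +20.690 → Σnom=20.690; wc +0.071/-0.230 → slack +0.071/-0.230; half-tol=0.150, Σhalf²=0.022650
  +B: nom +26.300 → Σnom=46.990; wc +0.045/-0.260 → slack +0.116/-0.490; half-tol=0.152, Σhalf²=0.045906
  +C: nom +15.900 → Σnom=62.890; wc +0.500/-0.500 → slack +0.616/-0.990; half-tol=0.500, Σhalf²=0.295907
  +D: nom +20.700 → Σnom=83.590; wc +0.466/-0.466 → slack +1.082/-1.456; half-tol=0.466, Σhalf²=0.513062
  +E: nom +19.650 → Σnom=103.240; wc +0.202/-0.202 → slack +1.284/-1.658; half-tol=0.202, Σhalf²=0.553867
  -F: nom -28.300 → Σnom=74.940; wc +0.380/-0.380 → slack +1.664/-2.038; half-tol=0.380, Σhalf²=0.698267
  +G: nom +22.310 → Σnom=97.250; wc +0.320/-0.320 → slack +1.984/-2.358; half-tol=0.320, Σhalf²=0.800667
  -H: nom -46.600 → Σnom=50.650; wc +0.098/-0.410 → slack +2.082/-2.768; half-tol=0.254, Σhalf²=0.865183
  +I: nom +22.600 → Σnom=73.250; wc +0.091/-0.091 → slack +2.173/-2.859; half-tol=0.091, Σhalf²=0.873464
  +J: nom +22.800 → Σnom=96.050; wc +0.140/-0.140 → slack +2.313/-2.999; half-tol=0.140, Σhalf²=0.893064
Nominal = 96.050. Worst-case = [96.050 - 2.999, 96.050 + 2.313] = [93.051, 98.363]. RSS = √0.893064 = 0.945.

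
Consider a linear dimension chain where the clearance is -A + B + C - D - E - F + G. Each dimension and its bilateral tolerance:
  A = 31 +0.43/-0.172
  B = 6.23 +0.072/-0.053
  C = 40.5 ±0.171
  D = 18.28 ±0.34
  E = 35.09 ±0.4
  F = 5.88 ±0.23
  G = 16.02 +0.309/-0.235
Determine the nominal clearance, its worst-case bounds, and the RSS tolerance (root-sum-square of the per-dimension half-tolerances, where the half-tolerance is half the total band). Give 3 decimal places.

nominal=-27.500 wc=[-29.359,-25.806] rss=0.725

Stack each dimension's contribution:
  -A: nom -31.000 → Σnom=-31.000; wc +0.172/-0.430 → slack +0.172/-0.430; half-tol=0.301, Σhalf²=0.090601
  +B: nom +6.230 → Σnom=-24.770; wc +0.072/-0.053 → slack +0.244/-0.483; half-tol=0.062, Σhalf²=0.094507
  +C: nom +40.500 → Σnom=15.730; wc +0.171/-0.171 → slack +0.415/-0.654; half-tol=0.171, Σhalf²=0.123748
  -D: nom -18.280 → Σnom=-2.550; wc +0.340/-0.340 → slack +0.755/-0.994; half-tol=0.340, Σhalf²=0.239348
  -E: nom -35.090 → Σnom=-37.640; wc +0.400/-0.400 → slack +1.155/-1.394; half-tol=0.400, Σhalf²=0.399348
  -F: nom -5.880 → Σnom=-43.520; wc +0.230/-0.230 → slack +1.385/-1.624; half-tol=0.230, Σhalf²=0.452248
  +G: nom +16.020 → Σnom=-27.500; wc +0.309/-0.235 → slack +1.694/-1.859; half-tol=0.272, Σhalf²=0.526232
Nominal = -27.500. Worst-case = [-27.500 - 1.859, -27.500 + 1.694] = [-29.359, -25.806]. RSS = √0.526232 = 0.725.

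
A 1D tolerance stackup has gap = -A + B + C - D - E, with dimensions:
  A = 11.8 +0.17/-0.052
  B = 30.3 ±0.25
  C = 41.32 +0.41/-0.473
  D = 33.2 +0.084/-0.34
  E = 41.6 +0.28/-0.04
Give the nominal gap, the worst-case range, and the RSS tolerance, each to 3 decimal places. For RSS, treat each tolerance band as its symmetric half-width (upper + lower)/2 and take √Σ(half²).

nominal=-14.980 wc=[-16.237,-13.888] rss=0.583

Stack each dimension's contribution:
  -A: nom -11.800 → Σnom=-11.800; wc +0.052/-0.170 → slack +0.052/-0.170; half-tol=0.111, Σhalf²=0.012321
  +B: nom +30.300 → Σnom=18.500; wc +0.250/-0.250 → slack +0.302/-0.420; half-tol=0.250, Σhalf²=0.074821
  +C: nom +41.320 → Σnom=59.820; wc +0.410/-0.473 → slack +0.712/-0.893; half-tol=0.442, Σhalf²=0.269743
  -D: nom -33.200 → Σnom=26.620; wc +0.340/-0.084 → slack +1.052/-0.977; half-tol=0.212, Σhalf²=0.314687
  -E: nom -41.600 → Σnom=-14.980; wc +0.040/-0.280 → slack +1.092/-1.257; half-tol=0.160, Σhalf²=0.340287
Nominal = -14.980. Worst-case = [-14.980 - 1.257, -14.980 + 1.092] = [-16.237, -13.888]. RSS = √0.340287 = 0.583.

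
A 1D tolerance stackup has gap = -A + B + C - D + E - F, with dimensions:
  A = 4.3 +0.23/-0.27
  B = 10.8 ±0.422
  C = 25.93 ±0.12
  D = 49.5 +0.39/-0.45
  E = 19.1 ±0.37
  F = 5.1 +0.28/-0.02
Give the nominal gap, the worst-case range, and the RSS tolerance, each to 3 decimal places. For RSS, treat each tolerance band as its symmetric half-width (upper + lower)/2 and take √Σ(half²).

Stack each dimension's contribution:
  -A: nom -4.300 → Σnom=-4.300; wc +0.270/-0.230 → slack +0.270/-0.230; half-tol=0.250, Σhalf²=0.062500
  +B: nom +10.800 → Σnom=6.500; wc +0.422/-0.422 → slack +0.692/-0.652; half-tol=0.422, Σhalf²=0.240584
  +C: nom +25.930 → Σnom=32.430; wc +0.120/-0.120 → slack +0.812/-0.772; half-tol=0.120, Σhalf²=0.254984
  -D: nom -49.500 → Σnom=-17.070; wc +0.450/-0.390 → slack +1.262/-1.162; half-tol=0.420, Σhalf²=0.431384
  +E: nom +19.100 → Σnom=2.030; wc +0.370/-0.370 → slack +1.632/-1.532; half-tol=0.370, Σhalf²=0.568284
  -F: nom -5.100 → Σnom=-3.070; wc +0.020/-0.280 → slack +1.652/-1.812; half-tol=0.150, Σhalf²=0.590784
Nominal = -3.070. Worst-case = [-3.070 - 1.812, -3.070 + 1.652] = [-4.882, -1.418]. RSS = √0.590784 = 0.769.

nominal=-3.070 wc=[-4.882,-1.418] rss=0.769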